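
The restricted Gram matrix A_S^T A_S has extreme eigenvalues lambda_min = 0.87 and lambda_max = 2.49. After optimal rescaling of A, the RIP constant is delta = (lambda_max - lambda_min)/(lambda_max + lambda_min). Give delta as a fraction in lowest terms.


lambda_max - lambda_min = 2.49 - 0.87 = 1.62.
lambda_max + lambda_min = 2.49 + 0.87 = 3.36.
delta = 1.62/3.36 = 162/336 = 27/56.

27/56


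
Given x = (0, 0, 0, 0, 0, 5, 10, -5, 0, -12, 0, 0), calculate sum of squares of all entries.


Non-zero entries: [(5, 5), (6, 10), (7, -5), (9, -12)]
Squares: [25, 100, 25, 144]
||x||_2^2 = sum = 294.

294


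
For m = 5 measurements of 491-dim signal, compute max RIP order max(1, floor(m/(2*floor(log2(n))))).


floor(log2(491)) = 8.
2*8 = 16.
m/(2*floor(log2(n))) = 5/16 ≈ 0.3125.
floor = 0.
k = max(1, 0) = 1.

1


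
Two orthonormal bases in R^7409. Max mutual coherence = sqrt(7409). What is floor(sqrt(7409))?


86^2 = 7396 <= 7409 < 7569 = 87^2, so 86 <= sqrt(7409) < 87.
floor(sqrt(7409)) = 86.

86


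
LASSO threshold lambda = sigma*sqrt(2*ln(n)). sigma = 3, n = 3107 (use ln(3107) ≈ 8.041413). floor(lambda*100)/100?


ln(3107) ≈ 8.041413.
2*ln(n) ≈ 16.082826.
sqrt(2*ln(n)) ≈ sqrt(16.082826) ≈ 4.01034.
lambda ≈ 3*4.01034 = 12.03102.
floor(lambda*100)/100 = 12.03.

12.03


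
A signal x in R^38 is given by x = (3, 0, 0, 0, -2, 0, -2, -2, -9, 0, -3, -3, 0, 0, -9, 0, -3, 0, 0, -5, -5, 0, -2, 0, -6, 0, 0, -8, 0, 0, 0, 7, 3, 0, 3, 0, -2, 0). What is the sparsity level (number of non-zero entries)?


Non-zero positions: [0, 4, 6, 7, 8, 10, 11, 14, 16, 19, 20, 22, 24, 27, 31, 32, 34, 36].
Sparsity = 18.

18


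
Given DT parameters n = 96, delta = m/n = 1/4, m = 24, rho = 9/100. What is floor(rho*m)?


m = 1/4*96 = 24.
rho = 9/100.
rho*m = 9/100*24 = 2.16.
k = floor(2.16) = 2.

2


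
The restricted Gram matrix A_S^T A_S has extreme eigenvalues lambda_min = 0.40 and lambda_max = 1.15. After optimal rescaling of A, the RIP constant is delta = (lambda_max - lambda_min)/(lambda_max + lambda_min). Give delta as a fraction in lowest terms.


lambda_max - lambda_min = 1.15 - 0.40 = 0.75.
lambda_max + lambda_min = 1.15 + 0.40 = 1.55.
delta = 0.75/1.55 = 75/155 = 15/31.

15/31


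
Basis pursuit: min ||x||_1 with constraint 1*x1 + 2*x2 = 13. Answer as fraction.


Axis intercepts:
  x1 = 13, x2 = 0: L1 = 13
  x1 = 0, x2 = 13/2: L1 = 13/2
x* = (0, 13/2)
||x*||_1 = 13/2.

13/2


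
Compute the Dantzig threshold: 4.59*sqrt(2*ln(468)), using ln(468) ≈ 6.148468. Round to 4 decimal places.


ln(468) ≈ 6.148468.
2*ln(n) ≈ 12.296936.
sqrt(2*ln(n)) ≈ sqrt(12.296936) ≈ 3.506699.
threshold ≈ 4.59*3.506699 = 16.09574841 ≈ 16.0957.

16.0957


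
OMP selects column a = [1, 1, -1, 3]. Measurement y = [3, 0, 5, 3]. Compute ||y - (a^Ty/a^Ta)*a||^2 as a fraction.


a^T a = 12.
a^T y = 7.
coeff = 7/12 = 7/12.
||r||^2 = 467/12.

467/12


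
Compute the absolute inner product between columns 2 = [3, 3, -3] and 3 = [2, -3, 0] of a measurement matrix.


Inner product: 3*2 + 3*-3 + -3*0
Products: [6, -9, 0]
Sum = -3.
|dot| = 3.

3


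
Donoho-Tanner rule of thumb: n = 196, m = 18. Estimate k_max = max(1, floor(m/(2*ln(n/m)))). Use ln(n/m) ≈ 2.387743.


n/m = 196/18 = 98/9.
ln(n/m) ≈ 2.387743.
2*ln(n/m) ≈ 4.775486.
m/(2*ln(n/m)) ≈ 18/4.775486 ≈ 3.7692.
floor = 3.
k_max = max(1, 3) = 3.

3


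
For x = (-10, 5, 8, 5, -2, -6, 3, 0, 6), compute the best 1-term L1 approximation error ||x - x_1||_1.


Sorted |x_i| descending: [10, 8, 6, 6, 5, 5, 3, 2, 0]
Keep top 1: [10]
Tail entries: [8, 6, 6, 5, 5, 3, 2, 0]
L1 error = sum of tail = 35.

35


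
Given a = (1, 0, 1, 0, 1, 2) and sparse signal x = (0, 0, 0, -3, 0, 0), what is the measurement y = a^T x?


Non-zero terms: ['0*-3']
Products: [0]
y = sum = 0.

0


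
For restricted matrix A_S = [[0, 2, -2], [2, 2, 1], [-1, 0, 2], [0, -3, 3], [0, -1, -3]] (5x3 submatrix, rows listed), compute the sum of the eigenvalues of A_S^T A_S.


Sum of eigenvalues of A_S^T A_S = trace(A_S^T A_S) = sum of squared column norms of A_S.
A_S^T A_S diagonal: [5, 18, 27].
trace = 5 + 18 + 27 = 50.

50


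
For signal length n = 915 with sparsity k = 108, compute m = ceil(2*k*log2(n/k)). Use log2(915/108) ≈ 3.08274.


log2(n/k) = log2(915/108) ≈ 3.08274.
2*k*log2(n/k) ≈ 2*108*3.08274 = 665.87184.
m = ceil(665.87184) = 666.

666


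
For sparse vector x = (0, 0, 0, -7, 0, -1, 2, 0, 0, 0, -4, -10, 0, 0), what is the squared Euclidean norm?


Non-zero entries: [(3, -7), (5, -1), (6, 2), (10, -4), (11, -10)]
Squares: [49, 1, 4, 16, 100]
||x||_2^2 = sum = 170.

170


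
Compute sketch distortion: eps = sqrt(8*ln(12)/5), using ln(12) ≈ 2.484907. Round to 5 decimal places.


ln(12) ≈ 2.484907.
8*ln(N)/m ≈ 8*2.484907/5 ≈ 3.9758512.
eps = sqrt(3.9758512) ≈ 1.9939537 ≈ 1.99395.

1.99395


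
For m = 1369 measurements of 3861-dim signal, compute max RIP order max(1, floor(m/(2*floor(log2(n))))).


floor(log2(3861)) = 11.
2*11 = 22.
m/(2*floor(log2(n))) = 1369/22 ≈ 62.2273.
floor = 62.
k = max(1, 62) = 62.

62


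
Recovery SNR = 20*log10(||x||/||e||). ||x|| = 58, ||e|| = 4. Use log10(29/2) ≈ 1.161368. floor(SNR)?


||x||/||e|| = 58/4 = 29/2.
log10(29/2) ≈ 1.161368.
20*log10(||x||/||e||) ≈ 20*1.161368 = 23.22736.
floor(23.22736) = 23.

23


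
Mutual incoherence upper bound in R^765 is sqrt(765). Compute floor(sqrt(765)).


27^2 = 729 <= 765 < 784 = 28^2, so 27 <= sqrt(765) < 28.
floor(sqrt(765)) = 27.

27


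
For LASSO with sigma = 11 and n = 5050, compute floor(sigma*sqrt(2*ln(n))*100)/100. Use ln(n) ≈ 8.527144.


ln(5050) ≈ 8.527144.
2*ln(n) ≈ 17.054288.
sqrt(2*ln(n)) ≈ sqrt(17.054288) ≈ 4.129684.
lambda ≈ 11*4.129684 = 45.426524.
floor(lambda*100)/100 = 45.42.

45.42


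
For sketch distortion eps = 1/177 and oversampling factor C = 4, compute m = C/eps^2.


1/eps = 177.
(1/eps)^2 = 31329.
m = 4*31329 = 125316.

125316


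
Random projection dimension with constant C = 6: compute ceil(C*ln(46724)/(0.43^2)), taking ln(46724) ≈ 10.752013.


ln(46724) ≈ 10.752013.
eps^2 = 0.43^2 = 0.1849.
C*ln(N)/eps^2 ≈ 6*10.752013/0.1849 ≈ 348.9025.
m = ceil(348.9025) = 349.

349


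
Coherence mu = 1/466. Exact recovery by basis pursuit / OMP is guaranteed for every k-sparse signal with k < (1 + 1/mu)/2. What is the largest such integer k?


1/mu = 466.
1 + 1/mu = 467.
(1 + 1/mu)/2 = 233.5 is not an integer, so k_max = floor(233.5) = 233.

233


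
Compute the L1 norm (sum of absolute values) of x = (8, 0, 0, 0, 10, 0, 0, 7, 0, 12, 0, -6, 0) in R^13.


Non-zero entries: [(0, 8), (4, 10), (7, 7), (9, 12), (11, -6)]
Absolute values: [8, 10, 7, 12, 6]
||x||_1 = sum = 43.

43


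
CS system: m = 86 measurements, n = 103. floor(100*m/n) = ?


100*m/n = 100*86/103 ≈ 83.4951.
floor = 83.

83


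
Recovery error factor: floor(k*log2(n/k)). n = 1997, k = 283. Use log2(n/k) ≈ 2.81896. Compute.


log2(n/k) = log2(1997/283) ≈ 2.81896.
k*log2(n/k) ≈ 283*2.81896 = 797.76568.
floor(797.76568) = 797.

797


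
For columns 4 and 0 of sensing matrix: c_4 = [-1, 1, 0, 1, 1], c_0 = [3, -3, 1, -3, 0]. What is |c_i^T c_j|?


Inner product: -1*3 + 1*-3 + 0*1 + 1*-3 + 1*0
Products: [-3, -3, 0, -3, 0]
Sum = -9.
|dot| = 9.

9


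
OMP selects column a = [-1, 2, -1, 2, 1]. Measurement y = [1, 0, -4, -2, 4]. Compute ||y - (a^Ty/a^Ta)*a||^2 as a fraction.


a^T a = 11.
a^T y = 3.
coeff = 3/11 = 3/11.
||r||^2 = 398/11.

398/11


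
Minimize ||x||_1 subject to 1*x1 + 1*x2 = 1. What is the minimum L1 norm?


Axis intercepts:
  x1 = 1, x2 = 0: L1 = 1
  x1 = 0, x2 = 1: L1 = 1
x* = (1, 0)
||x*||_1 = 1.

1


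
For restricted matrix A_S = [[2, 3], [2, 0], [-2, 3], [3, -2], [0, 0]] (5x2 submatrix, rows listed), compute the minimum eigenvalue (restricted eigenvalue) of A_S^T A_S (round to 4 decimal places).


A_S^T A_S = [[21, -6], [-6, 22]].
trace = 43.
det = 426.
disc = trace^2 - 4*det = 1849 - 4*426 = 145.
sqrt(145) ≈ 12.041595.
lam_min = (43 - sqrt(145))/2 ≈ (43 - 12.041595)/2 = 15.4792025 ≈ 15.4792.

15.4792


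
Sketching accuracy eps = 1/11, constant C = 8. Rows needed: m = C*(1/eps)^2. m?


1/eps = 11.
(1/eps)^2 = 121.
m = 8*121 = 968.

968


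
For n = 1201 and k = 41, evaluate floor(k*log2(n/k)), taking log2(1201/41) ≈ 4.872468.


log2(n/k) = log2(1201/41) ≈ 4.872468.
k*log2(n/k) ≈ 41*4.872468 = 199.771188.
floor(199.771188) = 199.

199


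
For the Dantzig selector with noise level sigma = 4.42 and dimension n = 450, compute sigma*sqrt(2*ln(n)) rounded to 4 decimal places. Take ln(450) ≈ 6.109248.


ln(450) ≈ 6.109248.
2*ln(n) ≈ 12.218496.
sqrt(2*ln(n)) ≈ sqrt(12.218496) ≈ 3.495497.
threshold ≈ 4.42*3.495497 = 15.45009674 ≈ 15.4501.

15.4501


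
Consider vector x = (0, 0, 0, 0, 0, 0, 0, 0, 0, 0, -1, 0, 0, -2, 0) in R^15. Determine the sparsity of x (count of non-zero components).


Non-zero positions: [10, 13].
Sparsity = 2.

2


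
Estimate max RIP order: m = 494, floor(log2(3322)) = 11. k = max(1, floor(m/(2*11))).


floor(log2(3322)) = 11.
2*11 = 22.
m/(2*floor(log2(n))) = 494/22 ≈ 22.4545.
floor = 22.
k = max(1, 22) = 22.

22


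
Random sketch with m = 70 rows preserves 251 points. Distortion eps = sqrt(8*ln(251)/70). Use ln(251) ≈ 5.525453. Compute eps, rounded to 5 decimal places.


ln(251) ≈ 5.525453.
8*ln(N)/m ≈ 8*5.525453/70 ≈ 0.63148034.
eps = sqrt(0.63148034) ≈ 0.7946574 ≈ 0.79466.

0.79466


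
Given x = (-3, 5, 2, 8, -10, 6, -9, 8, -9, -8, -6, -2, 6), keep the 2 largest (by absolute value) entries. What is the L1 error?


Sorted |x_i| descending: [10, 9, 9, 8, 8, 8, 6, 6, 6, 5, 3, 2, 2]
Keep top 2: [10, 9]
Tail entries: [9, 8, 8, 8, 6, 6, 6, 5, 3, 2, 2]
L1 error = sum of tail = 63.

63


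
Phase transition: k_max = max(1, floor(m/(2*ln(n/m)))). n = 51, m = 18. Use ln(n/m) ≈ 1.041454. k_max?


n/m = 51/18 = 17/6.
ln(n/m) ≈ 1.041454.
2*ln(n/m) ≈ 2.082908.
m/(2*ln(n/m)) ≈ 18/2.082908 ≈ 8.6418.
floor = 8.
k_max = max(1, 8) = 8.

8


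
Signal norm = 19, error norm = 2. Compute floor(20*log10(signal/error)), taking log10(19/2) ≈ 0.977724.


||x||/||e|| = 19/2.
log10(19/2) ≈ 0.977724.
20*log10(||x||/||e||) ≈ 20*0.977724 = 19.55448.
floor(19.55448) = 19.

19


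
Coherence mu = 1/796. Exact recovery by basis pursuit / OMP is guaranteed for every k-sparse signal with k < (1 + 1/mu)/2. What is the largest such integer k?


1/mu = 796.
1 + 1/mu = 797.
(1 + 1/mu)/2 = 398.5 is not an integer, so k_max = floor(398.5) = 398.

398


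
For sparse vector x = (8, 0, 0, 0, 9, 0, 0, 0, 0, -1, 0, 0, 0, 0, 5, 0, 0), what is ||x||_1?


Non-zero entries: [(0, 8), (4, 9), (9, -1), (14, 5)]
Absolute values: [8, 9, 1, 5]
||x||_1 = sum = 23.

23


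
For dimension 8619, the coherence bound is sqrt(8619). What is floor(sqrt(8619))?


92^2 = 8464 <= 8619 < 8649 = 93^2, so 92 <= sqrt(8619) < 93.
floor(sqrt(8619)) = 92.

92


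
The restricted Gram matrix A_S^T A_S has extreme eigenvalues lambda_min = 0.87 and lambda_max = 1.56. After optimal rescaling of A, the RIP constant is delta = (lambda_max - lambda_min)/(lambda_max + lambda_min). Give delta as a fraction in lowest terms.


lambda_max - lambda_min = 1.56 - 0.87 = 0.69.
lambda_max + lambda_min = 1.56 + 0.87 = 2.43.
delta = 0.69/2.43 = 69/243 = 23/81.

23/81


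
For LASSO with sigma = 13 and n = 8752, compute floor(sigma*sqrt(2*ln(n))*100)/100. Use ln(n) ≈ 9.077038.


ln(8752) ≈ 9.077038.
2*ln(n) ≈ 18.154076.
sqrt(2*ln(n)) ≈ sqrt(18.154076) ≈ 4.26076.
lambda ≈ 13*4.26076 = 55.38988.
floor(lambda*100)/100 = 55.38.

55.38


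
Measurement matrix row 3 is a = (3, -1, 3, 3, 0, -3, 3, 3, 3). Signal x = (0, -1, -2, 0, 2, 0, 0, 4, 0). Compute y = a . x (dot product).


Non-zero terms: ['-1*-1', '3*-2', '0*2', '3*4']
Products: [1, -6, 0, 12]
y = sum = 7.

7


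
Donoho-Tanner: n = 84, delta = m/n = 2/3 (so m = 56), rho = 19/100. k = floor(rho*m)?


m = 2/3*84 = 56.
rho = 19/100.
rho*m = 19/100*56 = 10.64.
k = floor(10.64) = 10.

10


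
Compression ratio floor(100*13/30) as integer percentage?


100*m/n = 100*13/30 ≈ 43.3333.
floor = 43.

43


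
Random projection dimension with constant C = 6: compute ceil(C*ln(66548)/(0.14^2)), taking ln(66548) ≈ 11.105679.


ln(66548) ≈ 11.105679.
eps^2 = 0.14^2 = 0.0196.
C*ln(N)/eps^2 ≈ 6*11.105679/0.0196 ≈ 3399.6977.
m = ceil(3399.6977) = 3400.

3400


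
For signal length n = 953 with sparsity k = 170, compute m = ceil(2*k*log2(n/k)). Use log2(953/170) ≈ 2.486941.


log2(n/k) = log2(953/170) ≈ 2.486941.
2*k*log2(n/k) ≈ 2*170*2.486941 = 845.55994.
m = ceil(845.55994) = 846.

846


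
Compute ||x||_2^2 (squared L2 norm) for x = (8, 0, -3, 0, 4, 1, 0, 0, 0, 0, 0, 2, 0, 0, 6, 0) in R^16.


Non-zero entries: [(0, 8), (2, -3), (4, 4), (5, 1), (11, 2), (14, 6)]
Squares: [64, 9, 16, 1, 4, 36]
||x||_2^2 = sum = 130.

130


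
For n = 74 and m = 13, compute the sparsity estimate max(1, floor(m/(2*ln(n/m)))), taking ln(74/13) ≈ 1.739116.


n/m = 74/13.
ln(n/m) ≈ 1.739116.
2*ln(n/m) ≈ 3.478232.
m/(2*ln(n/m)) ≈ 13/3.478232 ≈ 3.7375.
floor = 3.
k_max = max(1, 3) = 3.

3


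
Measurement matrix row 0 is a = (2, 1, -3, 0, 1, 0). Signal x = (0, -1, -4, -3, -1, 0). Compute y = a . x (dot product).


Non-zero terms: ['1*-1', '-3*-4', '0*-3', '1*-1']
Products: [-1, 12, 0, -1]
y = sum = 10.

10


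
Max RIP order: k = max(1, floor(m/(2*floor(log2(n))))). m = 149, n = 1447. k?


floor(log2(1447)) = 10.
2*10 = 20.
m/(2*floor(log2(n))) = 149/20 ≈ 7.45.
floor = 7.
k = max(1, 7) = 7.

7


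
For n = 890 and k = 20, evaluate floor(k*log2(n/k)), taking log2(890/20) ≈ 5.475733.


log2(n/k) = log2(890/20) ≈ 5.475733.
k*log2(n/k) ≈ 20*5.475733 = 109.51466.
floor(109.51466) = 109.

109


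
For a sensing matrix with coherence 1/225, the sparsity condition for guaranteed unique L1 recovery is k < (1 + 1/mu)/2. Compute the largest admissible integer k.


1/mu = 225.
1 + 1/mu = 226.
(1 + 1/mu)/2 = 113 is an integer and the inequality is strict, so k_max = 113 - 1 = 112.

112


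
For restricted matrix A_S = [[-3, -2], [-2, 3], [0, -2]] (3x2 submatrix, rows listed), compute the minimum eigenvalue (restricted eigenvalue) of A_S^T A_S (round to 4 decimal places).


A_S^T A_S = [[13, 0], [0, 17]].
trace = 30.
det = 221.
disc = trace^2 - 4*det = 900 - 4*221 = 16.
sqrt(16) = 4.
lam_min = (30 - 4)/2 = 13 = 13.0000.

13.0000


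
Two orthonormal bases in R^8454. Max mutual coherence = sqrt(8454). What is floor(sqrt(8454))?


91^2 = 8281 <= 8454 < 8464 = 92^2, so 91 <= sqrt(8454) < 92.
floor(sqrt(8454)) = 91.

91


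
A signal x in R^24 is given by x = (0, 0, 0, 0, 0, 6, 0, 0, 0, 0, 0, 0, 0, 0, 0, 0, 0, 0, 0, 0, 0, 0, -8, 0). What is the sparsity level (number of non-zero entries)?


Non-zero positions: [5, 22].
Sparsity = 2.

2


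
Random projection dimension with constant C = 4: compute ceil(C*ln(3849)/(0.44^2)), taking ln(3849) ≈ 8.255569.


ln(3849) ≈ 8.255569.
eps^2 = 0.44^2 = 0.1936.
C*ln(N)/eps^2 ≈ 4*8.255569/0.1936 ≈ 170.5696.
m = ceil(170.5696) = 171.

171


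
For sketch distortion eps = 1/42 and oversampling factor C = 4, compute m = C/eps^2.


1/eps = 42.
(1/eps)^2 = 1764.
m = 4*1764 = 7056.

7056


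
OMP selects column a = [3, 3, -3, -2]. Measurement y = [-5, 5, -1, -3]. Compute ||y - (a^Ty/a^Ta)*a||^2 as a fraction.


a^T a = 31.
a^T y = 9.
coeff = 9/31 = 9/31.
||r||^2 = 1779/31.

1779/31


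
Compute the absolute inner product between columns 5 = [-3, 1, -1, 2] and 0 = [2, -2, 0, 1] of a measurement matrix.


Inner product: -3*2 + 1*-2 + -1*0 + 2*1
Products: [-6, -2, 0, 2]
Sum = -6.
|dot| = 6.

6


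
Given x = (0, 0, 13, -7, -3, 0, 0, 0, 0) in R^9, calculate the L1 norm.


Non-zero entries: [(2, 13), (3, -7), (4, -3)]
Absolute values: [13, 7, 3]
||x||_1 = sum = 23.

23


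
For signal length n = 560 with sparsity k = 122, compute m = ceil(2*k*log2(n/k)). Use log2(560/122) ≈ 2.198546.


log2(n/k) = log2(560/122) ≈ 2.198546.
2*k*log2(n/k) ≈ 2*122*2.198546 = 536.445224.
m = ceil(536.445224) = 537.

537


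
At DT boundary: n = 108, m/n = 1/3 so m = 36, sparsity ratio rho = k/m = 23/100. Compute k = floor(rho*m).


m = 1/3*108 = 36.
rho = 23/100.
rho*m = 23/100*36 = 8.28.
k = floor(8.28) = 8.

8


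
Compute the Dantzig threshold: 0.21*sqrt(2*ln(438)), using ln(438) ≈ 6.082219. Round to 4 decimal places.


ln(438) ≈ 6.082219.
2*ln(n) ≈ 12.164438.
sqrt(2*ln(n)) ≈ sqrt(12.164438) ≈ 3.487755.
threshold ≈ 0.21*3.487755 = 0.73242855 ≈ 0.7324.

0.7324


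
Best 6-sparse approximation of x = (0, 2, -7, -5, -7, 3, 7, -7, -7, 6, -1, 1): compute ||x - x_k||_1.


Sorted |x_i| descending: [7, 7, 7, 7, 7, 6, 5, 3, 2, 1, 1, 0]
Keep top 6: [7, 7, 7, 7, 7, 6]
Tail entries: [5, 3, 2, 1, 1, 0]
L1 error = sum of tail = 12.

12


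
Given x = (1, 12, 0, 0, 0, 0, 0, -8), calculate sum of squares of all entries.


Non-zero entries: [(0, 1), (1, 12), (7, -8)]
Squares: [1, 144, 64]
||x||_2^2 = sum = 209.

209


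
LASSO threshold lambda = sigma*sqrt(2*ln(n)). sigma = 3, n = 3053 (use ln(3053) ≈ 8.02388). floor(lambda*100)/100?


ln(3053) ≈ 8.02388.
2*ln(n) ≈ 16.04776.
sqrt(2*ln(n)) ≈ sqrt(16.04776) ≈ 4.005966.
lambda ≈ 3*4.005966 = 12.017898.
floor(lambda*100)/100 = 12.01.

12.01


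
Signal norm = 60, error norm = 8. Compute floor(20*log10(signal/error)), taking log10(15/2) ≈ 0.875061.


||x||/||e|| = 60/8 = 15/2.
log10(15/2) ≈ 0.875061.
20*log10(||x||/||e||) ≈ 20*0.875061 = 17.50122.
floor(17.50122) = 17.

17


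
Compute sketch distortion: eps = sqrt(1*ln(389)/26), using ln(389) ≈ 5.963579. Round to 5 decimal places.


ln(389) ≈ 5.963579.
1*ln(N)/m ≈ 1*5.963579/26 ≈ 0.22936842.
eps = sqrt(0.22936842) ≈ 0.4789242 ≈ 0.47892.

0.47892


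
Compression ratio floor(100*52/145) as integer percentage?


100*m/n = 100*52/145 ≈ 35.8621.
floor = 35.

35


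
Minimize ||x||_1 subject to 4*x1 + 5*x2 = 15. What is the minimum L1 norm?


Axis intercepts:
  x1 = 15/4, x2 = 0: L1 = 15/4
  x1 = 0, x2 = 3: L1 = 3
x* = (0, 3)
||x*||_1 = 3.

3


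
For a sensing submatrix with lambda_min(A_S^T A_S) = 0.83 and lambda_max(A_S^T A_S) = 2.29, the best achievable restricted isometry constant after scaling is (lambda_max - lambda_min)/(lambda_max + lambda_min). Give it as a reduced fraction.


lambda_max - lambda_min = 2.29 - 0.83 = 1.46.
lambda_max + lambda_min = 2.29 + 0.83 = 3.12.
delta = 1.46/3.12 = 146/312 = 73/156.

73/156


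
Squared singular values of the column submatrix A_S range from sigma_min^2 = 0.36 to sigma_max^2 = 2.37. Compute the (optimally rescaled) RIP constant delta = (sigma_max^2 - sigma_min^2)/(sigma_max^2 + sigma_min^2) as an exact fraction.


lambda_max - lambda_min = 2.37 - 0.36 = 2.01.
lambda_max + lambda_min = 2.37 + 0.36 = 2.73.
delta = 2.01/2.73 = 201/273 = 67/91.

67/91


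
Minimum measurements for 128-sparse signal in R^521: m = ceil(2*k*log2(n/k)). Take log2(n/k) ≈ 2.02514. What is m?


log2(n/k) = log2(521/128) ≈ 2.02514.
2*k*log2(n/k) ≈ 2*128*2.02514 = 518.43584.
m = ceil(518.43584) = 519.

519


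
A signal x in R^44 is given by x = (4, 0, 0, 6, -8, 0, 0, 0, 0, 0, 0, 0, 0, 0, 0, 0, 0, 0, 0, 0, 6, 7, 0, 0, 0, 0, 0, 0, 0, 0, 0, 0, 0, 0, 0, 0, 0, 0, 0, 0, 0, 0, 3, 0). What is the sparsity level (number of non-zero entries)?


Non-zero positions: [0, 3, 4, 20, 21, 42].
Sparsity = 6.

6


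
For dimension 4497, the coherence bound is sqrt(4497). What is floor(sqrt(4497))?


67^2 = 4489 <= 4497 < 4624 = 68^2, so 67 <= sqrt(4497) < 68.
floor(sqrt(4497)) = 67.

67


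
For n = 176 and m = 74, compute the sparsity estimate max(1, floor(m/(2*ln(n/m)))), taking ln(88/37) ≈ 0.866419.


n/m = 176/74 = 88/37.
ln(n/m) ≈ 0.866419.
2*ln(n/m) ≈ 1.732838.
m/(2*ln(n/m)) ≈ 74/1.732838 ≈ 42.7045.
floor = 42.
k_max = max(1, 42) = 42.

42


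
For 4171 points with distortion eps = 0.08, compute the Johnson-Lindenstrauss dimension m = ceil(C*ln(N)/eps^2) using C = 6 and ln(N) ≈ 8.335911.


ln(4171) ≈ 8.335911.
eps^2 = 0.08^2 = 0.0064.
C*ln(N)/eps^2 ≈ 6*8.335911/0.0064 ≈ 7814.9166.
m = ceil(7814.9166) = 7815.

7815


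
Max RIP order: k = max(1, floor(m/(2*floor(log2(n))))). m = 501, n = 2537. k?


floor(log2(2537)) = 11.
2*11 = 22.
m/(2*floor(log2(n))) = 501/22 ≈ 22.7727.
floor = 22.
k = max(1, 22) = 22.

22


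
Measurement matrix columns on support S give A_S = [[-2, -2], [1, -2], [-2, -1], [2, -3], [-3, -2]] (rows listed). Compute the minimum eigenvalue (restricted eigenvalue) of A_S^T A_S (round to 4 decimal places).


A_S^T A_S = [[22, 4], [4, 22]].
trace = 44.
det = 468.
disc = trace^2 - 4*det = 1936 - 4*468 = 64.
sqrt(64) = 8.
lam_min = (44 - 8)/2 = 18 = 18.0000.

18.0000


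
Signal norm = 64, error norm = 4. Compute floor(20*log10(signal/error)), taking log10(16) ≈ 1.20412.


||x||/||e|| = 64/4 = 16.
log10(16) ≈ 1.20412.
20*log10(||x||/||e||) ≈ 20*1.20412 = 24.0824.
floor(24.0824) = 24.

24


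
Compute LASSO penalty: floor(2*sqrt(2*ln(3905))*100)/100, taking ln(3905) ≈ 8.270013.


ln(3905) ≈ 8.270013.
2*ln(n) ≈ 16.540026.
sqrt(2*ln(n)) ≈ sqrt(16.540026) ≈ 4.066943.
lambda ≈ 2*4.066943 = 8.133886.
floor(lambda*100)/100 = 8.13.

8.13


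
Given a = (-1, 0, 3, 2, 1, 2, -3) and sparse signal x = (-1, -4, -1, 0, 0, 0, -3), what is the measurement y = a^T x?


Non-zero terms: ['-1*-1', '0*-4', '3*-1', '-3*-3']
Products: [1, 0, -3, 9]
y = sum = 7.

7


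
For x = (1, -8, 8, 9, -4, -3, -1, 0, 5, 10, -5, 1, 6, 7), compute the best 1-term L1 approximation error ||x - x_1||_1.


Sorted |x_i| descending: [10, 9, 8, 8, 7, 6, 5, 5, 4, 3, 1, 1, 1, 0]
Keep top 1: [10]
Tail entries: [9, 8, 8, 7, 6, 5, 5, 4, 3, 1, 1, 1, 0]
L1 error = sum of tail = 58.

58


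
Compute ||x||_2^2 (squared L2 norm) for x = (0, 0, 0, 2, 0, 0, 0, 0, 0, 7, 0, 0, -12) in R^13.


Non-zero entries: [(3, 2), (9, 7), (12, -12)]
Squares: [4, 49, 144]
||x||_2^2 = sum = 197.

197


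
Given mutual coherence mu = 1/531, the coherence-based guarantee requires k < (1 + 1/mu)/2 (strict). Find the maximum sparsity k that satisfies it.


1/mu = 531.
1 + 1/mu = 532.
(1 + 1/mu)/2 = 266 is an integer and the inequality is strict, so k_max = 266 - 1 = 265.

265


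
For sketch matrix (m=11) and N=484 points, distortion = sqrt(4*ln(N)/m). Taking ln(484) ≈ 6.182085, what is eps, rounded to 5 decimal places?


ln(484) ≈ 6.182085.
4*ln(N)/m ≈ 4*6.182085/11 ≈ 2.24803091.
eps = sqrt(2.24803091) ≈ 1.4993435 ≈ 1.49934.

1.49934


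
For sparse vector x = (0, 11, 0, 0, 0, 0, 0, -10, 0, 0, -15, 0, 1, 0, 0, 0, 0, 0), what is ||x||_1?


Non-zero entries: [(1, 11), (7, -10), (10, -15), (12, 1)]
Absolute values: [11, 10, 15, 1]
||x||_1 = sum = 37.

37


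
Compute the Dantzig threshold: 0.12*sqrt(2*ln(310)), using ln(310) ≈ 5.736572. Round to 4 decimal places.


ln(310) ≈ 5.736572.
2*ln(n) ≈ 11.473144.
sqrt(2*ln(n)) ≈ sqrt(11.473144) ≈ 3.387203.
threshold ≈ 0.12*3.387203 = 0.40646436 ≈ 0.4065.

0.4065


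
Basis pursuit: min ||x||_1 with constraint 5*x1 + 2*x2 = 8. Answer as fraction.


Axis intercepts:
  x1 = 8/5, x2 = 0: L1 = 8/5
  x1 = 0, x2 = 4: L1 = 4
x* = (8/5, 0)
||x*||_1 = 8/5.

8/5


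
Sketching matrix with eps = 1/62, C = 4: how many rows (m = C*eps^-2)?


1/eps = 62.
(1/eps)^2 = 3844.
m = 4*3844 = 15376.

15376


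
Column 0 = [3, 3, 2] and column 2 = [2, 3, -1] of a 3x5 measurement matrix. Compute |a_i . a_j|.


Inner product: 3*2 + 3*3 + 2*-1
Products: [6, 9, -2]
Sum = 13.
|dot| = 13.

13


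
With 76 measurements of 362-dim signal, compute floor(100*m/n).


100*m/n = 100*76/362 ≈ 20.9945.
floor = 20.

20


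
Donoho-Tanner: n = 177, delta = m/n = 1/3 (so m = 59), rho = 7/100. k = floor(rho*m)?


m = 1/3*177 = 59.
rho = 7/100.
rho*m = 7/100*59 = 4.13.
k = floor(4.13) = 4.

4


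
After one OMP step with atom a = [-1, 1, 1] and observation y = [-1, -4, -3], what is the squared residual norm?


a^T a = 3.
a^T y = -6.
coeff = -6/3 = -2.
||r||^2 = 14.

14


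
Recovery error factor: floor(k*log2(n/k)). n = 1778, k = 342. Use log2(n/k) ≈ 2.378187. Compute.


log2(n/k) = log2(1778/342) ≈ 2.378187.
k*log2(n/k) ≈ 342*2.378187 = 813.339954.
floor(813.339954) = 813.

813


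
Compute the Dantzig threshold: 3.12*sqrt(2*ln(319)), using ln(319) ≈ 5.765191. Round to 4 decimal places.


ln(319) ≈ 5.765191.
2*ln(n) ≈ 11.530382.
sqrt(2*ln(n)) ≈ sqrt(11.530382) ≈ 3.395642.
threshold ≈ 3.12*3.395642 = 10.59440304 ≈ 10.5944.

10.5944


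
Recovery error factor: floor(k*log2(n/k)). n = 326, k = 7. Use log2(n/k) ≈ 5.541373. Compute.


log2(n/k) = log2(326/7) ≈ 5.541373.
k*log2(n/k) ≈ 7*5.541373 = 38.789611.
floor(38.789611) = 38.

38


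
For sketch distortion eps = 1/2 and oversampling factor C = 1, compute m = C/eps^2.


1/eps = 2.
(1/eps)^2 = 4.
m = 1*4 = 4.

4


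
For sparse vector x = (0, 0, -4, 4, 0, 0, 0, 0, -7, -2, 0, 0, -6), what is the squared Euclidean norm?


Non-zero entries: [(2, -4), (3, 4), (8, -7), (9, -2), (12, -6)]
Squares: [16, 16, 49, 4, 36]
||x||_2^2 = sum = 121.

121


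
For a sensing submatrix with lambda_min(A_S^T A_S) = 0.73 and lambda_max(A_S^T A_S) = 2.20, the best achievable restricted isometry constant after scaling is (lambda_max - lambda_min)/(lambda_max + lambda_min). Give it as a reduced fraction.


lambda_max - lambda_min = 2.20 - 0.73 = 1.47.
lambda_max + lambda_min = 2.20 + 0.73 = 2.93.
delta = 1.47/2.93 = 147/293.

147/293


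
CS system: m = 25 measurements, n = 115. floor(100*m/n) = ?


100*m/n = 100*25/115 ≈ 21.7391.
floor = 21.

21


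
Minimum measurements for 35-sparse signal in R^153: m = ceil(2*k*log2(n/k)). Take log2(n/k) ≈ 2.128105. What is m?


log2(n/k) = log2(153/35) ≈ 2.128105.
2*k*log2(n/k) ≈ 2*35*2.128105 = 148.96735.
m = ceil(148.96735) = 149.

149


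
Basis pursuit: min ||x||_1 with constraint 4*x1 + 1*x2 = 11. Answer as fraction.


Axis intercepts:
  x1 = 11/4, x2 = 0: L1 = 11/4
  x1 = 0, x2 = 11: L1 = 11
x* = (11/4, 0)
||x*||_1 = 11/4.

11/4


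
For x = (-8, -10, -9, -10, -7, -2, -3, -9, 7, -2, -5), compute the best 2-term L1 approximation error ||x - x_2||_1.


Sorted |x_i| descending: [10, 10, 9, 9, 8, 7, 7, 5, 3, 2, 2]
Keep top 2: [10, 10]
Tail entries: [9, 9, 8, 7, 7, 5, 3, 2, 2]
L1 error = sum of tail = 52.

52


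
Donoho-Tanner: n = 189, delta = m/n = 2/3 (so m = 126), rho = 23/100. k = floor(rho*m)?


m = 2/3*189 = 126.
rho = 23/100.
rho*m = 23/100*126 = 28.98.
k = floor(28.98) = 28.

28


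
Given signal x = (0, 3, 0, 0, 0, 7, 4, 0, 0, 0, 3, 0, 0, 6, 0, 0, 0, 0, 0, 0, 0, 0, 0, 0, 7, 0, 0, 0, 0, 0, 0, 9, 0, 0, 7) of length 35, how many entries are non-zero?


Non-zero positions: [1, 5, 6, 10, 13, 24, 31, 34].
Sparsity = 8.

8


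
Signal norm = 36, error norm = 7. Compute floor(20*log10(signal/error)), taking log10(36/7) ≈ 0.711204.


||x||/||e|| = 36/7.
log10(36/7) ≈ 0.711204.
20*log10(||x||/||e||) ≈ 20*0.711204 = 14.22408.
floor(14.22408) = 14.

14


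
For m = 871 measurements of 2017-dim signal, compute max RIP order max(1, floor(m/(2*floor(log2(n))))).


floor(log2(2017)) = 10.
2*10 = 20.
m/(2*floor(log2(n))) = 871/20 ≈ 43.55.
floor = 43.
k = max(1, 43) = 43.

43


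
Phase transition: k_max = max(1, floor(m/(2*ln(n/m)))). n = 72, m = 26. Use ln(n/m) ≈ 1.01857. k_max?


n/m = 72/26 = 36/13.
ln(n/m) ≈ 1.01857.
2*ln(n/m) ≈ 2.03714.
m/(2*ln(n/m)) ≈ 26/2.03714 ≈ 12.763.
floor = 12.
k_max = max(1, 12) = 12.

12


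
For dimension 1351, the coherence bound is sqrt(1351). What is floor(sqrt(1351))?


36^2 = 1296 <= 1351 < 1369 = 37^2, so 36 <= sqrt(1351) < 37.
floor(sqrt(1351)) = 36.

36


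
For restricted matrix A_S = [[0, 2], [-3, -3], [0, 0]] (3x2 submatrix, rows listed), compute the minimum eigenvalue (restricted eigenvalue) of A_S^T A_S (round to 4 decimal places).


A_S^T A_S = [[9, 9], [9, 13]].
trace = 22.
det = 36.
disc = trace^2 - 4*det = 484 - 4*36 = 340.
sqrt(340) ≈ 18.439089.
lam_min = (22 - sqrt(340))/2 ≈ (22 - 18.439089)/2 = 1.7804555 ≈ 1.7805.

1.7805


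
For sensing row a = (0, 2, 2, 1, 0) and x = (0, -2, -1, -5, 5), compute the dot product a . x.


Non-zero terms: ['2*-2', '2*-1', '1*-5', '0*5']
Products: [-4, -2, -5, 0]
y = sum = -11.

-11


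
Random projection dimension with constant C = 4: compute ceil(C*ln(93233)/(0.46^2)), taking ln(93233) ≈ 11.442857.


ln(93233) ≈ 11.442857.
eps^2 = 0.46^2 = 0.2116.
C*ln(N)/eps^2 ≈ 4*11.442857/0.2116 ≈ 216.3111.
m = ceil(216.3111) = 217.

217


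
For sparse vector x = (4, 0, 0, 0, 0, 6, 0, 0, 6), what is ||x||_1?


Non-zero entries: [(0, 4), (5, 6), (8, 6)]
Absolute values: [4, 6, 6]
||x||_1 = sum = 16.

16


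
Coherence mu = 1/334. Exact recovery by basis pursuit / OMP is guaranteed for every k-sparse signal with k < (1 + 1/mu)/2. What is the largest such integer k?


1/mu = 334.
1 + 1/mu = 335.
(1 + 1/mu)/2 = 167.5 is not an integer, so k_max = floor(167.5) = 167.

167


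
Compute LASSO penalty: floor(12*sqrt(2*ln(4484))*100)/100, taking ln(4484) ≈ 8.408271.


ln(4484) ≈ 8.408271.
2*ln(n) ≈ 16.816542.
sqrt(2*ln(n)) ≈ sqrt(16.816542) ≈ 4.100798.
lambda ≈ 12*4.100798 = 49.209576.
floor(lambda*100)/100 = 49.20.

49.20


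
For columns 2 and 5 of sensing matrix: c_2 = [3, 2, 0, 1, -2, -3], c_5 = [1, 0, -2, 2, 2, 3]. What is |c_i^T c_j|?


Inner product: 3*1 + 2*0 + 0*-2 + 1*2 + -2*2 + -3*3
Products: [3, 0, 0, 2, -4, -9]
Sum = -8.
|dot| = 8.

8


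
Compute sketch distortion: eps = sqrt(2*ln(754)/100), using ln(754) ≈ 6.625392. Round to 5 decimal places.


ln(754) ≈ 6.625392.
2*ln(N)/m ≈ 2*6.625392/100 ≈ 0.13250784.
eps = sqrt(0.13250784) ≈ 0.3640163 ≈ 0.36402.

0.36402


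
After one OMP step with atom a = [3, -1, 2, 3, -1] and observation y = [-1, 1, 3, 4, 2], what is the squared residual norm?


a^T a = 24.
a^T y = 12.
coeff = 12/24 = 1/2.
||r||^2 = 25.

25


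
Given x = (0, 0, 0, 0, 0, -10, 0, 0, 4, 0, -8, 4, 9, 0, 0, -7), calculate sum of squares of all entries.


Non-zero entries: [(5, -10), (8, 4), (10, -8), (11, 4), (12, 9), (15, -7)]
Squares: [100, 16, 64, 16, 81, 49]
||x||_2^2 = sum = 326.

326


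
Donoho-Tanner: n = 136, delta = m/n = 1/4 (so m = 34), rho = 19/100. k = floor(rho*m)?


m = 1/4*136 = 34.
rho = 19/100.
rho*m = 19/100*34 = 6.46.
k = floor(6.46) = 6.

6


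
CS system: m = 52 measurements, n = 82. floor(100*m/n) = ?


100*m/n = 100*52/82 ≈ 63.4146.
floor = 63.

63


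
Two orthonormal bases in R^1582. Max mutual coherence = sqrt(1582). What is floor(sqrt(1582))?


39^2 = 1521 <= 1582 < 1600 = 40^2, so 39 <= sqrt(1582) < 40.
floor(sqrt(1582)) = 39.

39


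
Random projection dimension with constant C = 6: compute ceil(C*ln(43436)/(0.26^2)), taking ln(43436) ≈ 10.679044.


ln(43436) ≈ 10.679044.
eps^2 = 0.26^2 = 0.0676.
C*ln(N)/eps^2 ≈ 6*10.679044/0.0676 ≈ 947.8441.
m = ceil(947.8441) = 948.

948


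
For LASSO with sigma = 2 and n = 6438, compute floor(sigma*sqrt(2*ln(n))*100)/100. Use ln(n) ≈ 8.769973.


ln(6438) ≈ 8.769973.
2*ln(n) ≈ 17.539946.
sqrt(2*ln(n)) ≈ sqrt(17.539946) ≈ 4.188072.
lambda ≈ 2*4.188072 = 8.376144.
floor(lambda*100)/100 = 8.37.

8.37


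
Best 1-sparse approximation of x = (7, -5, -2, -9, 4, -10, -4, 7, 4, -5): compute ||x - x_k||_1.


Sorted |x_i| descending: [10, 9, 7, 7, 5, 5, 4, 4, 4, 2]
Keep top 1: [10]
Tail entries: [9, 7, 7, 5, 5, 4, 4, 4, 2]
L1 error = sum of tail = 47.

47


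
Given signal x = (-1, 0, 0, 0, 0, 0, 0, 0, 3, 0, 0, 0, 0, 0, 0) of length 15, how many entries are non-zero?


Non-zero positions: [0, 8].
Sparsity = 2.

2


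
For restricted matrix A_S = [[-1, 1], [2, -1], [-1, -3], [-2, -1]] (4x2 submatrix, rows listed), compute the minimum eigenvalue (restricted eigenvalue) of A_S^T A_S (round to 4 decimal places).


A_S^T A_S = [[10, 2], [2, 12]].
trace = 22.
det = 116.
disc = trace^2 - 4*det = 484 - 4*116 = 20.
sqrt(20) ≈ 4.472136.
lam_min = (22 - sqrt(20))/2 ≈ (22 - 4.472136)/2 = 8.763932 ≈ 8.7639.

8.7639


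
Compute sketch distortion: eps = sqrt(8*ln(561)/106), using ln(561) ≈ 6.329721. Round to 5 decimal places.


ln(561) ≈ 6.329721.
8*ln(N)/m ≈ 8*6.329721/106 ≈ 0.47771479.
eps = sqrt(0.47771479) ≈ 0.6911691 ≈ 0.69117.

0.69117


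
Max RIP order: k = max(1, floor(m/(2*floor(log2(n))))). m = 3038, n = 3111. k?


floor(log2(3111)) = 11.
2*11 = 22.
m/(2*floor(log2(n))) = 3038/22 ≈ 138.0909.
floor = 138.
k = max(1, 138) = 138.

138


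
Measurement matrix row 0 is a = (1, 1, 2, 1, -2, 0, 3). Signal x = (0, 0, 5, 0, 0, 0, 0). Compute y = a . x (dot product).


Non-zero terms: ['2*5']
Products: [10]
y = sum = 10.

10


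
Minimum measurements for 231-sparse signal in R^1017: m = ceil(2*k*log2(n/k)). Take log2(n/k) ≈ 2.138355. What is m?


log2(n/k) = log2(1017/231) ≈ 2.138355.
2*k*log2(n/k) ≈ 2*231*2.138355 = 987.92001.
m = ceil(987.92001) = 988.

988


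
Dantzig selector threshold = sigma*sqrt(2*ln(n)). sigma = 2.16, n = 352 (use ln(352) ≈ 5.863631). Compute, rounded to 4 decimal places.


ln(352) ≈ 5.863631.
2*ln(n) ≈ 11.727262.
sqrt(2*ln(n)) ≈ sqrt(11.727262) ≈ 3.424509.
threshold ≈ 2.16*3.424509 = 7.39693944 ≈ 7.3969.

7.3969


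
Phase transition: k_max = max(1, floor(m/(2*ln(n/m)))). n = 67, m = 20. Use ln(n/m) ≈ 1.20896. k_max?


n/m = 67/20.
ln(n/m) ≈ 1.20896.
2*ln(n/m) ≈ 2.41792.
m/(2*ln(n/m)) ≈ 20/2.41792 ≈ 8.2716.
floor = 8.
k_max = max(1, 8) = 8.

8


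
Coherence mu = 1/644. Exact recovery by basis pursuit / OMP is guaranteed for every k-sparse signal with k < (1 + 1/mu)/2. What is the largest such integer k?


1/mu = 644.
1 + 1/mu = 645.
(1 + 1/mu)/2 = 322.5 is not an integer, so k_max = floor(322.5) = 322.

322


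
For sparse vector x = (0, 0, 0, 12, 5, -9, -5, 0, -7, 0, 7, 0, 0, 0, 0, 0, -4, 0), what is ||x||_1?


Non-zero entries: [(3, 12), (4, 5), (5, -9), (6, -5), (8, -7), (10, 7), (16, -4)]
Absolute values: [12, 5, 9, 5, 7, 7, 4]
||x||_1 = sum = 49.

49


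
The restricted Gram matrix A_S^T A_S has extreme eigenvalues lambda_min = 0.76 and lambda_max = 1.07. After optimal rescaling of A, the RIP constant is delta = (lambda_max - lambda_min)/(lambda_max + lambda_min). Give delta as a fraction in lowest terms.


lambda_max - lambda_min = 1.07 - 0.76 = 0.31.
lambda_max + lambda_min = 1.07 + 0.76 = 1.83.
delta = 0.31/1.83 = 31/183.

31/183


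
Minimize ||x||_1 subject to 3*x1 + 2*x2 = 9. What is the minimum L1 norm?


Axis intercepts:
  x1 = 3, x2 = 0: L1 = 3
  x1 = 0, x2 = 9/2: L1 = 9/2
x* = (3, 0)
||x*||_1 = 3.

3


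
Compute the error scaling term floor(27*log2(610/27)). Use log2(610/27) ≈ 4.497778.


log2(n/k) = log2(610/27) ≈ 4.497778.
k*log2(n/k) ≈ 27*4.497778 = 121.440006.
floor(121.440006) = 121.

121


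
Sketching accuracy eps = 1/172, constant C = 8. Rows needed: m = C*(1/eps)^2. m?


1/eps = 172.
(1/eps)^2 = 29584.
m = 8*29584 = 236672.

236672


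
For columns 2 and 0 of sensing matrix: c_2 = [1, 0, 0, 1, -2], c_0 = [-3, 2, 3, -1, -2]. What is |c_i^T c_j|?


Inner product: 1*-3 + 0*2 + 0*3 + 1*-1 + -2*-2
Products: [-3, 0, 0, -1, 4]
Sum = 0.
|dot| = 0.

0


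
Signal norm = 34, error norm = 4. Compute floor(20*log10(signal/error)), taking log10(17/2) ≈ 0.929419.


||x||/||e|| = 34/4 = 17/2.
log10(17/2) ≈ 0.929419.
20*log10(||x||/||e||) ≈ 20*0.929419 = 18.58838.
floor(18.58838) = 18.

18


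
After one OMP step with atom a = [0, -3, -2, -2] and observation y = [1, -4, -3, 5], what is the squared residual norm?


a^T a = 17.
a^T y = 8.
coeff = 8/17 = 8/17.
||r||^2 = 803/17.

803/17


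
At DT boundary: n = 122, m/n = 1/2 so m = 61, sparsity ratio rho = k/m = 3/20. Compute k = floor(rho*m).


m = 1/2*122 = 61.
rho = 3/20.
rho*m = 3/20*61 = 9.15.
k = floor(9.15) = 9.

9


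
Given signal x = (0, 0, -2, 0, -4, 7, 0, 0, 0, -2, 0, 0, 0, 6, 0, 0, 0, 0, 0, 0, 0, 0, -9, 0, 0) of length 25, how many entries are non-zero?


Non-zero positions: [2, 4, 5, 9, 13, 22].
Sparsity = 6.

6


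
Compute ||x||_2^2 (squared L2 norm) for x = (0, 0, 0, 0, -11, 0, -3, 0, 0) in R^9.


Non-zero entries: [(4, -11), (6, -3)]
Squares: [121, 9]
||x||_2^2 = sum = 130.

130


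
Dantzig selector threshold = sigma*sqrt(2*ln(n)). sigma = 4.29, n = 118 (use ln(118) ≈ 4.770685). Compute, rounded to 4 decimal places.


ln(118) ≈ 4.770685.
2*ln(n) ≈ 9.54137.
sqrt(2*ln(n)) ≈ sqrt(9.54137) ≈ 3.088911.
threshold ≈ 4.29*3.088911 = 13.25142819 ≈ 13.2514.

13.2514


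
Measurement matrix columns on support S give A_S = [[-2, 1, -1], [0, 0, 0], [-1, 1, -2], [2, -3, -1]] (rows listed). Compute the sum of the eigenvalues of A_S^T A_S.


Sum of eigenvalues of A_S^T A_S = trace(A_S^T A_S) = sum of squared column norms of A_S.
A_S^T A_S diagonal: [9, 11, 6].
trace = 9 + 11 + 6 = 26.

26


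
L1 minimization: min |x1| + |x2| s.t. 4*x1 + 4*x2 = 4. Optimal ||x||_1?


Axis intercepts:
  x1 = 1, x2 = 0: L1 = 1
  x1 = 0, x2 = 1: L1 = 1
x* = (1, 0)
||x*||_1 = 1.

1


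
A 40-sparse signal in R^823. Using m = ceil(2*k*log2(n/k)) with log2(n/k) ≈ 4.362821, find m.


log2(n/k) = log2(823/40) ≈ 4.362821.
2*k*log2(n/k) ≈ 2*40*4.362821 = 349.02568.
m = ceil(349.02568) = 350.

350


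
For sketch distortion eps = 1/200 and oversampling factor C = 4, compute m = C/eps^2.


1/eps = 200.
(1/eps)^2 = 40000.
m = 4*40000 = 160000.

160000


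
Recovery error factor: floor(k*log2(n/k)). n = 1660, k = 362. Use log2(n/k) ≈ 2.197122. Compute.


log2(n/k) = log2(1660/362) ≈ 2.197122.
k*log2(n/k) ≈ 362*2.197122 = 795.358164.
floor(795.358164) = 795.

795


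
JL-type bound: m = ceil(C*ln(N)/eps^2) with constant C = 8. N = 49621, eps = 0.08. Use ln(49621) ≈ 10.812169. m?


ln(49621) ≈ 10.812169.
eps^2 = 0.08^2 = 0.0064.
C*ln(N)/eps^2 ≈ 8*10.812169/0.0064 ≈ 13515.2113.
m = ceil(13515.2113) = 13516.

13516


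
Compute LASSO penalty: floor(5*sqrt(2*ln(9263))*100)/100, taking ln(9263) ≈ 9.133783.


ln(9263) ≈ 9.133783.
2*ln(n) ≈ 18.267566.
sqrt(2*ln(n)) ≈ sqrt(18.267566) ≈ 4.274057.
lambda ≈ 5*4.274057 = 21.370285.
floor(lambda*100)/100 = 21.37.

21.37


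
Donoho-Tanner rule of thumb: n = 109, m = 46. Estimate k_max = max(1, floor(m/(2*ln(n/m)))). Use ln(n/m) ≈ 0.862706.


n/m = 109/46.
ln(n/m) ≈ 0.862706.
2*ln(n/m) ≈ 1.725412.
m/(2*ln(n/m)) ≈ 46/1.725412 ≈ 26.6603.
floor = 26.
k_max = max(1, 26) = 26.

26


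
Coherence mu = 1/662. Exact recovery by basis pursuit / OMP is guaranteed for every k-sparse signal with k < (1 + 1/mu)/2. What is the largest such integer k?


1/mu = 662.
1 + 1/mu = 663.
(1 + 1/mu)/2 = 331.5 is not an integer, so k_max = floor(331.5) = 331.

331


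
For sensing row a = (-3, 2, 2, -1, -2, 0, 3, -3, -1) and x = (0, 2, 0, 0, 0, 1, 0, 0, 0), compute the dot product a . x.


Non-zero terms: ['2*2', '0*1']
Products: [4, 0]
y = sum = 4.

4


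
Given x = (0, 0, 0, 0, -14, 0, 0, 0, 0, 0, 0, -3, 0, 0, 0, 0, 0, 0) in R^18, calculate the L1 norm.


Non-zero entries: [(4, -14), (11, -3)]
Absolute values: [14, 3]
||x||_1 = sum = 17.

17


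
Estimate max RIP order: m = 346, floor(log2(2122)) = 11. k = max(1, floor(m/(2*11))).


floor(log2(2122)) = 11.
2*11 = 22.
m/(2*floor(log2(n))) = 346/22 ≈ 15.7273.
floor = 15.
k = max(1, 15) = 15.

15


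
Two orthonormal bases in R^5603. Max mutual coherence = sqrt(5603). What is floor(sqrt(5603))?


74^2 = 5476 <= 5603 < 5625 = 75^2, so 74 <= sqrt(5603) < 75.
floor(sqrt(5603)) = 74.

74
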